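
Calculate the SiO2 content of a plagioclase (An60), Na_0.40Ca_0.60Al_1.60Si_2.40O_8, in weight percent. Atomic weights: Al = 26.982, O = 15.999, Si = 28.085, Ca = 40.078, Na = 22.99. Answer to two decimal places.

53.05 wt%

Formula mass = 271.810 g/mol.
2.40 Si → 2.4000 mol SiO2 per formula unit; M(SiO2) = 60.083, so SiO2 mass = 144.199 g.
144.199/271.810 × 100 = 53.05 wt%.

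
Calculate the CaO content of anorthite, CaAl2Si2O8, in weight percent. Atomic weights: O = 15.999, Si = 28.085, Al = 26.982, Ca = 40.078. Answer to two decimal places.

20.16 wt%

M(CaAl2Si2O8) = 278.204 g/mol; M(CaO) = 56.077 g/mol.
Moles CaO per formula unit = 1 Ca ÷ 1 = 1.0000.
CaO fraction = (1.0000 × 56.077) / 278.204 = 56.077/278.204 = 0.2016.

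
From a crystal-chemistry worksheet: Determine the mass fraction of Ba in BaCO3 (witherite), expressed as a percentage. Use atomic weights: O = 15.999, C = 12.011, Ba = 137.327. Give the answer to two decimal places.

69.59 weight percent

Formula mass = 1·137.327 + 1·12.011 + 3·15.999 = 197.335 g/mol, of which 137.327 g is Ba.
So Ba makes up 137.327/197.335 = 0.6959 of the mass, i.e. 69.59%.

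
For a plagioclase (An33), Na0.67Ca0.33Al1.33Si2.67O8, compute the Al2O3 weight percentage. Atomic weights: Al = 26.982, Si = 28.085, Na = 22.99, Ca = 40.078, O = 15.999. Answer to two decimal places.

25.35 wt%

Molar mass of Na0.67Ca0.33Al1.33Si2.67O8 = 0.67·22.99 + 0.33·40.078 + 1.33·26.982 + 2.67·28.085 + 8·15.999 = 267.494 g/mol.
Each formula unit contains 1.33 Al, equivalent to 1.33/2 = 0.6650 mol Al2O3.
M(Al2O3) = 2×26.982 + 3×15.999 = 101.961 g/mol.
Mass of Al2O3 per formula unit = 0.6650 × 101.961 = 67.804 g.
Al2O3 wt% = 67.804 / 267.494 × 100 = 25.35%.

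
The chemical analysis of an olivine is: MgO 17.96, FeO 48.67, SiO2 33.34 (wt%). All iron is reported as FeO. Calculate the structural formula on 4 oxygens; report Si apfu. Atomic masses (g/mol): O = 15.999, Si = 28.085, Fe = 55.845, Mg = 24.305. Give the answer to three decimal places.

MgO: 17.96/40.304 = 0.44561 mol → 0.44561 mol Mg, 0.44561 mol O.
FeO: 48.67/71.844 = 0.67744 mol → 0.67744 mol Fe, 0.67744 mol O.
SiO2: 33.34/60.083 = 0.55490 mol → 0.55490 mol Si, 1.10980 mol O.
Total oxygen = 2.23285 mol. Normalization factor = 4/2.23285 = 1.79143.
Si per 4 O = 0.55490 × 1.79143 = 0.994.

0.994 Si apfu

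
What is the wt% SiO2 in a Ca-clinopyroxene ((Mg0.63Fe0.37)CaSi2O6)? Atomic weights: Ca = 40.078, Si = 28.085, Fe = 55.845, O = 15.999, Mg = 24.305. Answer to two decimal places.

52.65 wt%

Formula mass = 228.217 g/mol.
2 Si → 2.0000 mol SiO2 per formula unit; M(SiO2) = 60.083, so SiO2 mass = 120.166 g.
120.166/228.217 × 100 = 52.65 wt%.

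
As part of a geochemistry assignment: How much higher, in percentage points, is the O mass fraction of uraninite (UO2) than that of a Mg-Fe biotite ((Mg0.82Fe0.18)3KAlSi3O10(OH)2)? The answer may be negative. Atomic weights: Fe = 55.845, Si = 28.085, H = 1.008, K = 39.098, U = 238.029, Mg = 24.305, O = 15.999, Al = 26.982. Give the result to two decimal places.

-32.36 percentage points

M(UO2) = 270.027 g/mol, so wt% O = 31.998/270.027 × 100 = 11.85%.
M((Mg0.82Fe0.18)3KAlSi3O10(OH)2) = 434.286 g/mol, so wt% O = 191.988/434.286 × 100 = 44.21%.
11.85 − 44.21 = -32.36 pp.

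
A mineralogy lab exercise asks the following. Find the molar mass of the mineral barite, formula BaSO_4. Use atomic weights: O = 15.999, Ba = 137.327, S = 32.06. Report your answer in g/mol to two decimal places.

233.38 g/mol

M = 1×137.327 + 1×32.06 + 4×15.999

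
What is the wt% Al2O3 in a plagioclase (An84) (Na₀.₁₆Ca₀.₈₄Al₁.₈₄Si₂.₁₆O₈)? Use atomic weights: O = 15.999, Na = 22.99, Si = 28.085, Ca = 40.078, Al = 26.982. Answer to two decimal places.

M(Na₀.₁₆Ca₀.₈₄Al₁.₈₄Si₂.₁₆O₈) = 275.646 g/mol; M(Al2O3) = 101.961 g/mol.
Moles Al2O3 per formula unit = 1.84 Al ÷ 2 = 0.9200.
Al2O3 fraction = (0.9200 × 101.961) / 275.646 = 93.804/275.646 = 0.3403.

34.03 wt%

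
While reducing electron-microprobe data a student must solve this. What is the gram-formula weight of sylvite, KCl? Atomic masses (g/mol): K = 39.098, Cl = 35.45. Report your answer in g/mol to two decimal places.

The formula mass is the sum 1(39.098) + 1(35.45).

74.55 g/mol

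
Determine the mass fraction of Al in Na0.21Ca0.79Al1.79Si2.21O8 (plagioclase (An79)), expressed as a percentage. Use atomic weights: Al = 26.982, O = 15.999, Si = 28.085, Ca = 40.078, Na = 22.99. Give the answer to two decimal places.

Formula mass = 0.21·22.99 + 0.79·40.078 + 1.79·26.982 + 2.21·28.085 + 8·15.999 = 274.847 g/mol, of which 48.298 g is Al.
So Al makes up 48.298/274.847 = 0.1757 of the mass, i.e. 17.57%.

17.57 wt%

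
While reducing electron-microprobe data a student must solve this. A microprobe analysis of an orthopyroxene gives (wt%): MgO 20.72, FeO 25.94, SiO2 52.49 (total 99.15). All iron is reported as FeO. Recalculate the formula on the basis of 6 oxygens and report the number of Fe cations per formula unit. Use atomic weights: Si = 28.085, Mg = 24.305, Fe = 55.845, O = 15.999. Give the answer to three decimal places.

0.826 Fe apfu

20.72 wt% MgO ÷ 40.304 g/mol = 0.51409 mol, giving 0.51409 Mg and 0.51409 O.
25.94 wt% FeO ÷ 71.844 g/mol = 0.36106 mol, giving 0.36106 Fe and 0.36106 O.
52.49 wt% SiO2 ÷ 60.083 g/mol = 0.87362 mol, giving 0.87362 Si and 1.74724 O.
Oxygen sums to 2.62239; scaling by 6/2.62239 = 2.28799 puts the formula on 6 O.
Fe: 0.36106 × 2.28799 = 0.826 atoms per formula unit.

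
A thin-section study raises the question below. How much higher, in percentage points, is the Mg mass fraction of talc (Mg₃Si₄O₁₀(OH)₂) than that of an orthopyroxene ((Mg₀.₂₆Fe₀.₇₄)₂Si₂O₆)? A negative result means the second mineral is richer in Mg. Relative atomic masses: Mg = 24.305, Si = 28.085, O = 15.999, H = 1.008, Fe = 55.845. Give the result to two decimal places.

M(Mg₃Si₄O₁₀(OH)₂) = 379.259 g/mol, so wt% Mg = 72.915/379.259 × 100 = 19.23%.
M((Mg₀.₂₆Fe₀.₇₄)₂Si₂O₆) = 247.453 g/mol, so wt% Mg = 12.639/247.453 × 100 = 5.11%.
19.23 − 5.11 = 14.12 pp.

14.12 percentage points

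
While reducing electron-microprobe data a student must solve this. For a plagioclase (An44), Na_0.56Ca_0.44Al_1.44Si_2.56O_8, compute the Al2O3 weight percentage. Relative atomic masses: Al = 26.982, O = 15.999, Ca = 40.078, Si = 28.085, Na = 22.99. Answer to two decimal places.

M(Na_0.56Ca_0.44Al_1.44Si_2.56O_8) = 269.252 g/mol; M(Al2O3) = 101.961 g/mol.
Moles Al2O3 per formula unit = 1.44 Al ÷ 2 = 0.7200.
Al2O3 fraction = (0.7200 × 101.961) / 269.252 = 73.412/269.252 = 0.2727.

27.27 wt%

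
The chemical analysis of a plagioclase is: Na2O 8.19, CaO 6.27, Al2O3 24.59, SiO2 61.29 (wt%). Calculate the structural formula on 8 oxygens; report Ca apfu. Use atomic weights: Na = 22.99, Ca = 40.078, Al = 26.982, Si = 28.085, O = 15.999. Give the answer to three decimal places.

0.297 Ca apfu

8.19 wt% Na2O ÷ 61.979 g/mol = 0.13214 mol, giving 0.26428 Na and 0.13214 O.
6.27 wt% CaO ÷ 56.077 g/mol = 0.11181 mol, giving 0.11181 Ca and 0.11181 O.
24.59 wt% Al2O3 ÷ 101.961 g/mol = 0.24117 mol, giving 0.48234 Al and 0.72351 O.
61.29 wt% SiO2 ÷ 60.083 g/mol = 1.02009 mol, giving 1.02009 Si and 2.04018 O.
Oxygen sums to 3.00764; scaling by 8/3.00764 = 2.65989 puts the formula on 8 O.
Ca: 0.11181 × 2.65989 = 0.297 atoms per formula unit.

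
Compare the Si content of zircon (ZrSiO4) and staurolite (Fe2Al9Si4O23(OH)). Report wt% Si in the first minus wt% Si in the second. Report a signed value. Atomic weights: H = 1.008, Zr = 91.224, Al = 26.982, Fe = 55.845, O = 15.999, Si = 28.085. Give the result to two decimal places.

2.13 percentage points

First mineral: 28.085 g Si in 183.305 g formula = 15.32 wt% Si.
Second mineral: 112.340 g Si in 851.852 g formula = 13.19 wt% Si.
15.32% − 13.19% gives a difference of 2.13 percentage points.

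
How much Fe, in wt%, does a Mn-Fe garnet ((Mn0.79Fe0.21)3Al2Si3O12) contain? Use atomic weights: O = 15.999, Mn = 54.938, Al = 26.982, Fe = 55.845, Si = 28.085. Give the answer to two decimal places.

7.10 wt%

Molar mass of (Mn0.79Fe0.21)3Al2Si3O12: 2.37*54.938 + 0.63*55.845 + 2*26.982 + 3*28.085 + 12*15.999 = 495.592 g/mol.
Mass of Fe per formula unit: 0.63 × 55.845 = 35.182 g.
Weight fraction Fe = 35.182 / 495.592 = 0.0710.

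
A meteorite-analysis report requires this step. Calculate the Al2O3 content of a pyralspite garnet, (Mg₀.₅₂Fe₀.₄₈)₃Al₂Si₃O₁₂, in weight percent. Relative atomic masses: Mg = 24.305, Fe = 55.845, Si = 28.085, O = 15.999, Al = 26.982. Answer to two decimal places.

Molar mass of (Mg₀.₅₂Fe₀.₄₈)₃Al₂Si₃O₁₂ = 1.56*24.305 + 1.44*55.845 + 2*26.982 + 3*28.085 + 12*15.999 = 448.540 g/mol.
Each formula unit contains 2 Al, equivalent to 2/2 = 1.0000 mol Al2O3.
M(Al2O3) = 2×26.982 + 3×15.999 = 101.961 g/mol.
Mass of Al2O3 per formula unit = 1.0000 × 101.961 = 101.961 g.
Al2O3 wt% = 101.961 / 448.540 × 100 = 22.73%.

22.73 wt%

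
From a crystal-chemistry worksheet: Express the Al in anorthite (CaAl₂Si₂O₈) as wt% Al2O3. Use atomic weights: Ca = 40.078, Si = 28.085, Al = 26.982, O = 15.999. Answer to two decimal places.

36.65 wt%

Molar mass of CaAl₂Si₂O₈ = 1×40.078 + 2×26.982 + 2×28.085 + 8×15.999 = 278.204 g/mol.
Each formula unit contains 2 Al, equivalent to 2/2 = 1.0000 mol Al2O3.
M(Al2O3) = 2×26.982 + 3×15.999 = 101.961 g/mol.
Mass of Al2O3 per formula unit = 1.0000 × 101.961 = 101.961 g.
Al2O3 wt% = 101.961 / 278.204 × 100 = 36.65%.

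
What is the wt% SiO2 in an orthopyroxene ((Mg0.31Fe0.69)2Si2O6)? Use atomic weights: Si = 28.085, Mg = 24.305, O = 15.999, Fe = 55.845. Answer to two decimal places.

M((Mg0.31Fe0.69)2Si2O6) = 244.299 g/mol; M(SiO2) = 60.083 g/mol.
Moles SiO2 per formula unit = 2 Si ÷ 1 = 2.0000.
SiO2 fraction = (2.0000 × 60.083) / 244.299 = 120.166/244.299 = 0.4919.

49.19 wt%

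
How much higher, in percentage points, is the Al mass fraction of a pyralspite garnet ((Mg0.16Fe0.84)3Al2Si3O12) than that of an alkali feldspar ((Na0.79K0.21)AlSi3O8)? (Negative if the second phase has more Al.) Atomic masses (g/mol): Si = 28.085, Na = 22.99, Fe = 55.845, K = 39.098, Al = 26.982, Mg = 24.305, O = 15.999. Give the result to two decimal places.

First mineral: 53.964 g Al in 482.603 g formula = 11.18 wt% Al.
Second mineral: 26.982 g Al in 265.602 g formula = 10.16 wt% Al.
11.18% − 10.16% gives a difference of 1.02 percentage points.

1.02 percentage points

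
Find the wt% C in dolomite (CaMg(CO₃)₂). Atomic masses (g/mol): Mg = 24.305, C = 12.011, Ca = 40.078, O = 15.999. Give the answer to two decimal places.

13.03 mass %

Molar mass of CaMg(CO₃)₂: 1×40.078 + 1×24.305 + 2×12.011 + 6×15.999 = 184.399 g/mol.
Mass of C per formula unit: 2 × 12.011 = 24.022 g.
Weight fraction C = 24.022 / 184.399 = 0.1303.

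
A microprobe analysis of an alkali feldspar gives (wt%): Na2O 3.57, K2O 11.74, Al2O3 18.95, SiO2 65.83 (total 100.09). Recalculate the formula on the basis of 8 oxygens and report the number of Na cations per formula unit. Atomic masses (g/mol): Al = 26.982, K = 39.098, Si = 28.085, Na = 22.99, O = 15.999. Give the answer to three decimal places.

Na2O (M=61.979): mol = 0.05760; Na = 0.11520, O = 0.05760.
K2O (M=94.195): mol = 0.12464; K = 0.24928, O = 0.12464.
Al2O3 (M=101.961): mol = 0.18586; Al = 0.37172, O = 0.55758.
SiO2 (M=60.083): mol = 1.09565; Si = 1.09565, O = 2.19130.
ΣO = 2.93112; factor = 8/ΣO = 2.72933.
Na apfu = 0.11520 × 2.72933 = 0.314.

0.314 Na apfu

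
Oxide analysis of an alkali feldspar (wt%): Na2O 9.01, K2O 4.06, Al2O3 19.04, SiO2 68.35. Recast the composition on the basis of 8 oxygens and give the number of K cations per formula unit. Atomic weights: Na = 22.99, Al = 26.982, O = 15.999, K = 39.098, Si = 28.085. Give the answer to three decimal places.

0.228 K apfu

Na2O (M=61.979): mol = 0.14537; Na = 0.29074, O = 0.14537.
K2O (M=94.195): mol = 0.04310; K = 0.08620, O = 0.04310.
Al2O3 (M=101.961): mol = 0.18674; Al = 0.37348, O = 0.56022.
SiO2 (M=60.083): mol = 1.13759; Si = 1.13759, O = 2.27518.
ΣO = 3.02387; factor = 8/ΣO = 2.64562.
K apfu = 0.08620 × 2.64562 = 0.228.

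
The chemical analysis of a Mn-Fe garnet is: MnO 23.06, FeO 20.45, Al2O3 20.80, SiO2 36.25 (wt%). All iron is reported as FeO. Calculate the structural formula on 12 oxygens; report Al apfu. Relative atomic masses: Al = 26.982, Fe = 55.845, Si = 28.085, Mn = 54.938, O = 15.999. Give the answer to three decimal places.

MnO (M=70.937): mol = 0.32508; Mn = 0.32508, O = 0.32508.
FeO (M=71.844): mol = 0.28464; Fe = 0.28464, O = 0.28464.
Al2O3 (M=101.961): mol = 0.20400; Al = 0.40800, O = 0.61200.
SiO2 (M=60.083): mol = 0.60333; Si = 0.60333, O = 1.20666.
ΣO = 2.42838; factor = 12/ΣO = 4.94157.
Al apfu = 0.40800 × 4.94157 = 2.016.

2.016 Al apfu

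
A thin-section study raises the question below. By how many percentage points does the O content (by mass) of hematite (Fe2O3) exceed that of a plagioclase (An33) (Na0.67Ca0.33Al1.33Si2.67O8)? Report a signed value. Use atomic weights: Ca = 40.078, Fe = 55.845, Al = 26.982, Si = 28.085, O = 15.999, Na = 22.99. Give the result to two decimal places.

M(Fe2O3) = 159.687 g/mol, so wt% O = 47.997/159.687 × 100 = 30.06%.
M(Na0.67Ca0.33Al1.33Si2.67O8) = 267.494 g/mol, so wt% O = 127.992/267.494 × 100 = 47.85%.
30.06 − 47.85 = -17.79 pp.

-17.79 percentage points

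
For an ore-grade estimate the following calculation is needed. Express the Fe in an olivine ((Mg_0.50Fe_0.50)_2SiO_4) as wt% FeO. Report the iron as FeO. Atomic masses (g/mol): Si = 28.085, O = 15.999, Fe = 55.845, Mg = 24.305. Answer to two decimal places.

Molar mass of (Mg_0.50Fe_0.50)_2SiO_4 = 1×24.305 + 1×55.845 + 1×28.085 + 4×15.999 = 172.231 g/mol.
Each formula unit contains 1 Fe, equivalent to 1/1 = 1.0000 mol FeO.
M(FeO) = 1×55.845 + 1×15.999 = 71.844 g/mol.
Mass of FeO per formula unit = 1.0000 × 71.844 = 71.844 g.
FeO wt% = 71.844 / 172.231 × 100 = 41.71%.

41.71 wt%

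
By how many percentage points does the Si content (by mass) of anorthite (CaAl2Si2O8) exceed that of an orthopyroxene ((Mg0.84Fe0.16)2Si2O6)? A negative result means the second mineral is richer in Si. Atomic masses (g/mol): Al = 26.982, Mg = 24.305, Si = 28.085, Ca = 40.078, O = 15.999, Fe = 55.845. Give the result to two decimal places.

M(CaAl2Si2O8) = 278.204 g/mol, so wt% Si = 56.170/278.204 × 100 = 20.19%.
M((Mg0.84Fe0.16)2Si2O6) = 210.867 g/mol, so wt% Si = 56.170/210.867 × 100 = 26.64%.
20.19 − 26.64 = -6.45 pp.

-6.45 percentage points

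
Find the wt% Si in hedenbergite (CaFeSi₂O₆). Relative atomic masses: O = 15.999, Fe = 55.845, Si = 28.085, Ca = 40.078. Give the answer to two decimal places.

22.64 wt%

M(CaFeSi₂O₆) = 248.087 g/mol.
Si contributes 2 × 28.085 = 56.170 g per mole.
56.170/248.087 = 0.2264 → 22.64%.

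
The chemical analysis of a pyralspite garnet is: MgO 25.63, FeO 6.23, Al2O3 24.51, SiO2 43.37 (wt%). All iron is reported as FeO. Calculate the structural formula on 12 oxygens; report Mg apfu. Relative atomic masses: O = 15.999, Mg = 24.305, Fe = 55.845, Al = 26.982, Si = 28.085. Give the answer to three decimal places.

2.643 Mg apfu

MgO (M=40.304): mol = 0.63592; Mg = 0.63592, O = 0.63592.
FeO (M=71.844): mol = 0.08672; Fe = 0.08672, O = 0.08672.
Al2O3 (M=101.961): mol = 0.24039; Al = 0.48078, O = 0.72117.
SiO2 (M=60.083): mol = 0.72183; Si = 0.72183, O = 1.44366.
ΣO = 2.88747; factor = 12/ΣO = 4.15589.
Mg apfu = 0.63592 × 4.15589 = 2.643.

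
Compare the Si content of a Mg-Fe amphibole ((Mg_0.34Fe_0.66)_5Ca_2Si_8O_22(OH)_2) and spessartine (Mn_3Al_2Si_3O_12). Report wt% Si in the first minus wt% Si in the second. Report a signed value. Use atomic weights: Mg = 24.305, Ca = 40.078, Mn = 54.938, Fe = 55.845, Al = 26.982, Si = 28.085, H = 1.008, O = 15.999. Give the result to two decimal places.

7.50 percentage points

Si in (Mg_0.34Fe_0.66)_5Ca_2Si_8O_22(OH)_2: molar mass 916.435 g/mol; 8×28.085 = 224.680 g → 24.52 wt%.
Si in Mn_3Al_2Si_3O_12: molar mass 495.021 g/mol; 3×28.085 = 84.255 g → 17.02 wt%.
Difference = 24.52 − 17.02 = 7.50 percentage points.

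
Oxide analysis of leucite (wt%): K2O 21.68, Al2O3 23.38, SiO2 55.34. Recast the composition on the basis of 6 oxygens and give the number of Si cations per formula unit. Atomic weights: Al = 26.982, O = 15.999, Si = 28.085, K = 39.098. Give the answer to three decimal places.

2.002 Si apfu

K2O (M=94.195): mol = 0.23016; K = 0.46032, O = 0.23016.
Al2O3 (M=101.961): mol = 0.22930; Al = 0.45860, O = 0.68790.
SiO2 (M=60.083): mol = 0.92106; Si = 0.92106, O = 1.84212.
ΣO = 2.76018; factor = 6/ΣO = 2.17377.
Si apfu = 0.92106 × 2.17377 = 2.002.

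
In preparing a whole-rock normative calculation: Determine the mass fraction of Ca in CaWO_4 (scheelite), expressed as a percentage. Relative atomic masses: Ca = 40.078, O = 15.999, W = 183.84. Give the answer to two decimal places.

Molar mass of CaWO_4: 1*40.078 + 1*183.84 + 4*15.999 = 287.914 g/mol.
Mass of Ca per formula unit: 1 × 40.078 = 40.078 g.
Weight fraction Ca = 40.078 / 287.914 = 0.1392.

13.92 mass %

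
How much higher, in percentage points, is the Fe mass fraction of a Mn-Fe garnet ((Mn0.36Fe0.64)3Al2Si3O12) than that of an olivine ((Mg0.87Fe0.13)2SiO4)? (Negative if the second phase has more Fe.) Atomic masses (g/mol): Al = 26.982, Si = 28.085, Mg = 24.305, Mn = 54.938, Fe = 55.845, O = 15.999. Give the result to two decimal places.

First mineral: 107.222 g Fe in 496.762 g formula = 21.58 wt% Fe.
Second mineral: 14.520 g Fe in 148.891 g formula = 9.75 wt% Fe.
21.58% − 9.75% gives a difference of 11.83 percentage points.

11.83 percentage points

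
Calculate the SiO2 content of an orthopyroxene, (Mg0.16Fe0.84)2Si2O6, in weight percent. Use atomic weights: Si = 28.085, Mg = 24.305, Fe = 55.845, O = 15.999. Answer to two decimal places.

M((Mg0.16Fe0.84)2Si2O6) = 253.761 g/mol; M(SiO2) = 60.083 g/mol.
Moles SiO2 per formula unit = 2 Si ÷ 1 = 2.0000.
SiO2 fraction = (2.0000 × 60.083) / 253.761 = 120.166/253.761 = 0.4735.

47.35 wt%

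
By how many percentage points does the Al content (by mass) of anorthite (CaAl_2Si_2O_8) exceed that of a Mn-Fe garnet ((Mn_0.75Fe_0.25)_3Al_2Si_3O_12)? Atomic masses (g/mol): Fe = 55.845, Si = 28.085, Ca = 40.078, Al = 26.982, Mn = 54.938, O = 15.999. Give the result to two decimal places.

8.51 percentage points

Al in CaAl_2Si_2O_8: molar mass 278.204 g/mol; 2×26.982 = 53.964 g → 19.40 wt%.
Al in (Mn_0.75Fe_0.25)_3Al_2Si_3O_12: molar mass 495.701 g/mol; 2×26.982 = 53.964 g → 10.89 wt%.
Difference = 19.40 − 10.89 = 8.51 percentage points.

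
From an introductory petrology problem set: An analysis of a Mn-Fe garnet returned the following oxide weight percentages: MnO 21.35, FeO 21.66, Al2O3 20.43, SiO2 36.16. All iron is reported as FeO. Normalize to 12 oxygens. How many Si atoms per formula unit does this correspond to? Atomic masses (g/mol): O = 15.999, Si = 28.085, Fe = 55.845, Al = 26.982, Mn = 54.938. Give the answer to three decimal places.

MnO: 21.35/70.937 = 0.30097 mol → 0.30097 mol Mn, 0.30097 mol O.
FeO: 21.66/71.844 = 0.30149 mol → 0.30149 mol Fe, 0.30149 mol O.
Al2O3: 20.43/101.961 = 0.20037 mol → 0.40074 mol Al, 0.60111 mol O.
SiO2: 36.16/60.083 = 0.60183 mol → 0.60183 mol Si, 1.20366 mol O.
Total oxygen = 2.40723 mol. Normalization factor = 12/2.40723 = 4.98498.
Si per 12 O = 0.60183 × 4.98498 = 3.000.

3.000 Si apfu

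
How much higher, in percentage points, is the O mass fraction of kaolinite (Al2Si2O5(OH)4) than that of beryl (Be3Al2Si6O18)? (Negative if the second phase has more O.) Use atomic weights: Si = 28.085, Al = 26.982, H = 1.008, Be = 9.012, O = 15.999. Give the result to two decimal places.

2.20 percentage points

First mineral: 143.991 g O in 258.157 g formula = 55.78 wt% O.
Second mineral: 287.982 g O in 537.492 g formula = 53.58 wt% O.
55.78% − 53.58% gives a difference of 2.20 percentage points.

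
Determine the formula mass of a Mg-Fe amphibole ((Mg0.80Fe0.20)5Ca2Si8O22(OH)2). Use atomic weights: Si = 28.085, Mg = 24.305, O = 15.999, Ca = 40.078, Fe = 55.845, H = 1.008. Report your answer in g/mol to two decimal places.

The formula mass is the sum 4(24.305) + 1(55.845) + 2(40.078) + 8(28.085) + 24(15.999) + 2(1.008).

843.89 g/mol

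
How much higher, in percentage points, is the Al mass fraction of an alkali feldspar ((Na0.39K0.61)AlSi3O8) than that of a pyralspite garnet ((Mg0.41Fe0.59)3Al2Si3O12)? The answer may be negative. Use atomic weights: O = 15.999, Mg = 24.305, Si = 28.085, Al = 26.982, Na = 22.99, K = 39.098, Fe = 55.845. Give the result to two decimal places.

M((Na0.39K0.61)AlSi3O8) = 272.045 g/mol, so wt% Al = 26.982/272.045 × 100 = 9.92%.
M((Mg0.41Fe0.59)3Al2Si3O12) = 458.948 g/mol, so wt% Al = 53.964/458.948 × 100 = 11.76%.
9.92 − 11.76 = -1.84 pp.

-1.84 percentage points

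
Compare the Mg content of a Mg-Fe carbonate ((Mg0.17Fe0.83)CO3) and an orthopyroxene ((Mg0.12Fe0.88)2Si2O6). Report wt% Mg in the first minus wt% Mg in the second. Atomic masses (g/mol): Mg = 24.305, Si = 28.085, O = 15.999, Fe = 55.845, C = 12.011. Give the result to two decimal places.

M((Mg0.17Fe0.83)CO3) = 110.491 g/mol, so wt% Mg = 4.132/110.491 × 100 = 3.74%.
M((Mg0.12Fe0.88)2Si2O6) = 256.284 g/mol, so wt% Mg = 5.833/256.284 × 100 = 2.28%.
3.74 − 2.28 = 1.46 pp.

1.46 percentage points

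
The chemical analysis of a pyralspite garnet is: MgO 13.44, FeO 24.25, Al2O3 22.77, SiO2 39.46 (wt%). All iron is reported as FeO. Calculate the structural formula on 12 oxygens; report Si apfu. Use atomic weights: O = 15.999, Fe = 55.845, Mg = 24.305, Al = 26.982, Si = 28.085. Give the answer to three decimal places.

2.969 Si apfu

13.44 wt% MgO ÷ 40.304 g/mol = 0.33347 mol, giving 0.33347 Mg and 0.33347 O.
24.25 wt% FeO ÷ 71.844 g/mol = 0.33754 mol, giving 0.33754 Fe and 0.33754 O.
22.77 wt% Al2O3 ÷ 101.961 g/mol = 0.22332 mol, giving 0.44664 Al and 0.66996 O.
39.46 wt% SiO2 ÷ 60.083 g/mol = 0.65676 mol, giving 0.65676 Si and 1.31352 O.
Oxygen sums to 2.65449; scaling by 12/2.65449 = 4.52064 puts the formula on 12 O.
Si: 0.65676 × 4.52064 = 2.969 atoms per formula unit.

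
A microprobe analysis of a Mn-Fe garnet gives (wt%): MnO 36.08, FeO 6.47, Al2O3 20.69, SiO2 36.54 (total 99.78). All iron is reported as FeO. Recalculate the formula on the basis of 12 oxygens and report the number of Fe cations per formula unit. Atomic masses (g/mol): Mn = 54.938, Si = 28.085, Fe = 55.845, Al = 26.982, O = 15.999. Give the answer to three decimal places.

MnO (M=70.937): mol = 0.50862; Mn = 0.50862, O = 0.50862.
FeO (M=71.844): mol = 0.09006; Fe = 0.09006, O = 0.09006.
Al2O3 (M=101.961): mol = 0.20292; Al = 0.40584, O = 0.60876.
SiO2 (M=60.083): mol = 0.60816; Si = 0.60816, O = 1.21632.
ΣO = 2.42376; factor = 12/ΣO = 4.95099.
Fe apfu = 0.09006 × 4.95099 = 0.446.

0.446 Fe apfu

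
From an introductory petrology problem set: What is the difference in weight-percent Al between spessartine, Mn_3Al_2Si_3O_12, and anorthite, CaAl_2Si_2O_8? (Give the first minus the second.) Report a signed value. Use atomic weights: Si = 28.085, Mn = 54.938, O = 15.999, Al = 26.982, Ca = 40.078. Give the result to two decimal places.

Al in Mn_3Al_2Si_3O_12: molar mass 495.021 g/mol; 2×26.982 = 53.964 g → 10.90 wt%.
Al in CaAl_2Si_2O_8: molar mass 278.204 g/mol; 2×26.982 = 53.964 g → 19.40 wt%.
Difference = 10.90 − 19.40 = -8.50 percentage points.

-8.50 percentage points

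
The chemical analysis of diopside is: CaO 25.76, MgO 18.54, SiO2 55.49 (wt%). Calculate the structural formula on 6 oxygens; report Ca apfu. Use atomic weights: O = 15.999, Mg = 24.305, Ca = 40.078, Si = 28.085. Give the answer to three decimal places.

0.996 Ca apfu

25.76 wt% CaO ÷ 56.077 g/mol = 0.45937 mol, giving 0.45937 Ca and 0.45937 O.
18.54 wt% MgO ÷ 40.304 g/mol = 0.46000 mol, giving 0.46000 Mg and 0.46000 O.
55.49 wt% SiO2 ÷ 60.083 g/mol = 0.92356 mol, giving 0.92356 Si and 1.84712 O.
Oxygen sums to 2.76649; scaling by 6/2.76649 = 2.16881 puts the formula on 6 O.
Ca: 0.45937 × 2.16881 = 0.996 atoms per formula unit.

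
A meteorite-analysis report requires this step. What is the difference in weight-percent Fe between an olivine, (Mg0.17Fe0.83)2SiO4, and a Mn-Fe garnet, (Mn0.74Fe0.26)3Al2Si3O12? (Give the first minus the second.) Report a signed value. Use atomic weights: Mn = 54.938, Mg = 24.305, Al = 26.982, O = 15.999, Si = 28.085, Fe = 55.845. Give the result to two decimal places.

39.23 percentage points

Fe in (Mg0.17Fe0.83)2SiO4: molar mass 193.047 g/mol; 1.66×55.845 = 92.703 g → 48.02 wt%.
Fe in (Mn0.74Fe0.26)3Al2Si3O12: molar mass 495.728 g/mol; 0.78×55.845 = 43.559 g → 8.79 wt%.
Difference = 48.02 − 8.79 = 39.23 percentage points.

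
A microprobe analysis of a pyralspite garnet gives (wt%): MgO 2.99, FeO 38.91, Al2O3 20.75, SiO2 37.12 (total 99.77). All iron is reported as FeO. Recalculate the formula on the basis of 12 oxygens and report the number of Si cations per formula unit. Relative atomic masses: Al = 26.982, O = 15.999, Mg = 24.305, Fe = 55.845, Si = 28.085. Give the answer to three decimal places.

MgO (M=40.304): mol = 0.07419; Mg = 0.07419, O = 0.07419.
FeO (M=71.844): mol = 0.54159; Fe = 0.54159, O = 0.54159.
Al2O3 (M=101.961): mol = 0.20351; Al = 0.40702, O = 0.61053.
SiO2 (M=60.083): mol = 0.61781; Si = 0.61781, O = 1.23562.
ΣO = 2.46193; factor = 12/ΣO = 4.87422.
Si apfu = 0.61781 × 4.87422 = 3.011.

3.011 Si apfu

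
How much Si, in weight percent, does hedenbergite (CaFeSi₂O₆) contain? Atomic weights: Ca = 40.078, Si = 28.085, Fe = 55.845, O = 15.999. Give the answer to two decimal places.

Formula mass = 1×40.078 + 1×55.845 + 2×28.085 + 6×15.999 = 248.087 g/mol, of which 56.170 g is Si.
So Si makes up 56.170/248.087 = 0.2264 of the mass, i.e. 22.64%.

22.64 weight percent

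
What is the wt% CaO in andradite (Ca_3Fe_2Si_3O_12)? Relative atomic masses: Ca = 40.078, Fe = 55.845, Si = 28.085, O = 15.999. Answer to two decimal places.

M(Ca_3Fe_2Si_3O_12) = 508.167 g/mol; M(CaO) = 56.077 g/mol.
Moles CaO per formula unit = 3 Ca ÷ 1 = 3.0000.
CaO fraction = (3.0000 × 56.077) / 508.167 = 168.231/508.167 = 0.3311.

33.11 wt%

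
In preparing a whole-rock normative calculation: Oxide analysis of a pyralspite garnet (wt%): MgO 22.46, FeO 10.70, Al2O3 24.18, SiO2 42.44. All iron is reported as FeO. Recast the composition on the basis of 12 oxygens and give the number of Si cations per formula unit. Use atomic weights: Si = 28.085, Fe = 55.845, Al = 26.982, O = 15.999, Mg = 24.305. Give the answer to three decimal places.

2.995 Si apfu

22.46 wt% MgO ÷ 40.304 g/mol = 0.55726 mol, giving 0.55726 Mg and 0.55726 O.
10.70 wt% FeO ÷ 71.844 g/mol = 0.14893 mol, giving 0.14893 Fe and 0.14893 O.
24.18 wt% Al2O3 ÷ 101.961 g/mol = 0.23715 mol, giving 0.47430 Al and 0.71145 O.
42.44 wt% SiO2 ÷ 60.083 g/mol = 0.70636 mol, giving 0.70636 Si and 1.41272 O.
Oxygen sums to 2.83036; scaling by 12/2.83036 = 4.23974 puts the formula on 12 O.
Si: 0.70636 × 4.23974 = 2.995 atoms per formula unit.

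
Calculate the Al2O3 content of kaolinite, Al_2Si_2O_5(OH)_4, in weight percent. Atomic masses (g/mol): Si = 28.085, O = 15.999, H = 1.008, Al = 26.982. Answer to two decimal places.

Molar mass of Al_2Si_2O_5(OH)_4 = 2*26.982 + 2*28.085 + 9*15.999 + 4*1.008 = 258.157 g/mol.
Each formula unit contains 2 Al, equivalent to 2/2 = 1.0000 mol Al2O3.
M(Al2O3) = 2×26.982 + 3×15.999 = 101.961 g/mol.
Mass of Al2O3 per formula unit = 1.0000 × 101.961 = 101.961 g.
Al2O3 wt% = 101.961 / 258.157 × 100 = 39.50%.

39.50 wt%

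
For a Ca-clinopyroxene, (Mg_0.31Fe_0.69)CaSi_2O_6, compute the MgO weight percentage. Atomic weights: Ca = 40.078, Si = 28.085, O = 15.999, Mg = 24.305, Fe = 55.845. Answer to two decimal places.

5.24 wt%

Formula mass = 238.310 g/mol.
0.31 Mg → 0.3100 mol MgO per formula unit; M(MgO) = 40.304, so MgO mass = 12.494 g.
12.494/238.310 × 100 = 5.24 wt%.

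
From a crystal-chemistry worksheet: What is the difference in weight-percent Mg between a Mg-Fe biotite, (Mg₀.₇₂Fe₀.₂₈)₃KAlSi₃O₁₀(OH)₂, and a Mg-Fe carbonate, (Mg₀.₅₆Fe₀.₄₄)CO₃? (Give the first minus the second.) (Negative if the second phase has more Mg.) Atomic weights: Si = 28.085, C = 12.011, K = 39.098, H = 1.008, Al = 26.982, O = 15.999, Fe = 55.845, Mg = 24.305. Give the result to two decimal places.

Mg in (Mg₀.₇₂Fe₀.₂₈)₃KAlSi₃O₁₀(OH)₂: molar mass 443.748 g/mol; 2.16×24.305 = 52.499 g → 11.83 wt%.
Mg in (Mg₀.₅₆Fe₀.₄₄)CO₃: molar mass 98.191 g/mol; 0.56×24.305 = 13.611 g → 13.86 wt%.
Difference = 11.83 − 13.86 = -2.03 percentage points.

-2.03 percentage points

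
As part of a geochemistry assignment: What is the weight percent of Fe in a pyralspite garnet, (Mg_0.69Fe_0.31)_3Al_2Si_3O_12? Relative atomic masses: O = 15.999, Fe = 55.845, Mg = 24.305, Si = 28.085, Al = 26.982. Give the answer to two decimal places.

M((Mg_0.69Fe_0.31)_3Al_2Si_3O_12) = 432.454 g/mol.
Fe contributes 0.93 × 55.845 = 51.936 g per mole.
51.936/432.454 = 0.1201 → 12.01%.

12.01 mass %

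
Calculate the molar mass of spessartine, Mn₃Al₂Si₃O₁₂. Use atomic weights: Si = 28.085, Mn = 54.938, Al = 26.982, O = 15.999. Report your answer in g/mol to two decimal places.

495.02 g/mol

The formula mass is the sum 3·54.938 + 2·26.982 + 3·28.085 + 12·15.999.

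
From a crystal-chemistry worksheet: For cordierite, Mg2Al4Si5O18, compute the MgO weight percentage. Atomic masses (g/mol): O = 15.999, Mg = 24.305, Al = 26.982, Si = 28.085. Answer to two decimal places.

Molar mass of Mg2Al4Si5O18 = 2*24.305 + 4*26.982 + 5*28.085 + 18*15.999 = 584.945 g/mol.
Each formula unit contains 2 Mg, equivalent to 2/1 = 2.0000 mol MgO.
M(MgO) = 1×24.305 + 1×15.999 = 40.304 g/mol.
Mass of MgO per formula unit = 2.0000 × 40.304 = 80.608 g.
MgO wt% = 80.608 / 584.945 × 100 = 13.78%.

13.78 wt%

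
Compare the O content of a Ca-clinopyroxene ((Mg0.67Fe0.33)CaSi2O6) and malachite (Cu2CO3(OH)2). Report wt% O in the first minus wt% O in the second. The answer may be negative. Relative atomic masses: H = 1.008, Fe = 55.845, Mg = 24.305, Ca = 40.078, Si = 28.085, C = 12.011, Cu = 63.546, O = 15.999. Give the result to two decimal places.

M((Mg0.67Fe0.33)CaSi2O6) = 226.955 g/mol, so wt% O = 95.994/226.955 × 100 = 42.30%.
M(Cu2CO3(OH)2) = 221.114 g/mol, so wt% O = 79.995/221.114 × 100 = 36.18%.
42.30 − 36.18 = 6.12 pp.

6.12 percentage points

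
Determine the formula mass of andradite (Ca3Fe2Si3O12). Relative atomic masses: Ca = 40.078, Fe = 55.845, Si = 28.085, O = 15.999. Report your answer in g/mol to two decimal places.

M = 3(40.078) + 2(55.845) + 3(28.085) + 12(15.999)

508.17 g/mol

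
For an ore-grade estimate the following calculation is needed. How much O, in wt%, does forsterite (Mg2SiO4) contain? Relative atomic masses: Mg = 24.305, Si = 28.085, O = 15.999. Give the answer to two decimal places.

45.49 wt%

Molar mass of Mg2SiO4: 2·24.305 + 1·28.085 + 4·15.999 = 140.691 g/mol.
Mass of O per formula unit: 4 × 15.999 = 63.996 g.
Weight fraction O = 63.996 / 140.691 = 0.4549.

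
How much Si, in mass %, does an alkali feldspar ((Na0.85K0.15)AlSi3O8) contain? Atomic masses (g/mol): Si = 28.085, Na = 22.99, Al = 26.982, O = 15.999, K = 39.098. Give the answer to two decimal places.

31.84 mass %

Formula mass = 0.85*22.99 + 0.15*39.098 + 1*26.982 + 3*28.085 + 8*15.999 = 264.635 g/mol, of which 84.255 g is Si.
So Si makes up 84.255/264.635 = 0.3184 of the mass, i.e. 31.84%.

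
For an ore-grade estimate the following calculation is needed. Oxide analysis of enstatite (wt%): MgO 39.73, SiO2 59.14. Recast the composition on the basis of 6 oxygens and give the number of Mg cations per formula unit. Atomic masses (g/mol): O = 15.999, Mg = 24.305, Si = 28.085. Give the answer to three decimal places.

MgO (M=40.304): mol = 0.98576; Mg = 0.98576, O = 0.98576.
SiO2 (M=60.083): mol = 0.98431; Si = 0.98431, O = 1.96862.
ΣO = 2.95438; factor = 6/ΣO = 2.03088.
Mg apfu = 0.98576 × 2.03088 = 2.002.

2.002 Mg apfu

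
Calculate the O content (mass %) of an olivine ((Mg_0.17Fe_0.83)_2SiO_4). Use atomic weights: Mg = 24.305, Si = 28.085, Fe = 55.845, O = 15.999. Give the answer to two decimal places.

33.15 mass %

Formula mass = 0.34*24.305 + 1.66*55.845 + 1*28.085 + 4*15.999 = 193.047 g/mol, of which 63.996 g is O.
So O makes up 63.996/193.047 = 0.3315 of the mass, i.e. 33.15%.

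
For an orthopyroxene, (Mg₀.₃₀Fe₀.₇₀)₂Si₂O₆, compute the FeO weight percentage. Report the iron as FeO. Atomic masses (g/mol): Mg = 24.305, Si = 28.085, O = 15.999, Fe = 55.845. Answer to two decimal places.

41.07 wt%

Formula mass = 244.930 g/mol.
1.40 Fe → 1.4000 mol FeO per formula unit; M(FeO) = 71.844, so FeO mass = 100.582 g.
100.582/244.930 × 100 = 41.07 wt%.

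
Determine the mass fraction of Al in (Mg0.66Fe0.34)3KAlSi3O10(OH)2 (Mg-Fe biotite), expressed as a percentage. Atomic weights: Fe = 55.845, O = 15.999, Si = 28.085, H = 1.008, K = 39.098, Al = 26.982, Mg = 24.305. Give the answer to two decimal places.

6.00 mass %

Molar mass of (Mg0.66Fe0.34)3KAlSi3O10(OH)2: 1.98×24.305 + 1.02×55.845 + 1×39.098 + 1×26.982 + 3×28.085 + 12×15.999 + 2×1.008 = 449.425 g/mol.
Mass of Al per formula unit: 1 × 26.982 = 26.982 g.
Weight fraction Al = 26.982 / 449.425 = 0.0600.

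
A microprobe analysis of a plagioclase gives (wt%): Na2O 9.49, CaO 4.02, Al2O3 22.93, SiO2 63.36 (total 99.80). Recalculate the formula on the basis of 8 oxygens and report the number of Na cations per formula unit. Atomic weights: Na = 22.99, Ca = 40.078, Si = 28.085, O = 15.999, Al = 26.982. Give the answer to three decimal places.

Na2O (M=61.979): mol = 0.15312; Na = 0.30624, O = 0.15312.
CaO (M=56.077): mol = 0.07169; Ca = 0.07169, O = 0.07169.
Al2O3 (M=101.961): mol = 0.22489; Al = 0.44978, O = 0.67467.
SiO2 (M=60.083): mol = 1.05454; Si = 1.05454, O = 2.10908.
ΣO = 3.00856; factor = 8/ΣO = 2.65908.
Na apfu = 0.30624 × 2.65908 = 0.814.

0.814 Na apfu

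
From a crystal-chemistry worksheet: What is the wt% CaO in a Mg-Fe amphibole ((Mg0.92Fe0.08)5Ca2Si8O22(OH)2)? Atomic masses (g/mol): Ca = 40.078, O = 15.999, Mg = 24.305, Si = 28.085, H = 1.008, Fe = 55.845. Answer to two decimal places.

Molar mass of (Mg0.92Fe0.08)5Ca2Si8O22(OH)2 = 4.60·24.305 + 0.40·55.845 + 2·40.078 + 8·28.085 + 24·15.999 + 2·1.008 = 824.969 g/mol.
Each formula unit contains 2 Ca, equivalent to 2/1 = 2.0000 mol CaO.
M(CaO) = 1×40.078 + 1×15.999 = 56.077 g/mol.
Mass of CaO per formula unit = 2.0000 × 56.077 = 112.154 g.
CaO wt% = 112.154 / 824.969 × 100 = 13.59%.

13.59 wt%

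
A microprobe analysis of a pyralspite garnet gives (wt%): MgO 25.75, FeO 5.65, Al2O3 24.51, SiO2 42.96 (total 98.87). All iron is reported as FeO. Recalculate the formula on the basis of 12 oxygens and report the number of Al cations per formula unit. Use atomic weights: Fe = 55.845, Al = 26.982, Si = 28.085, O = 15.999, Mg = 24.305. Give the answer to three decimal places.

2.011 Al apfu

MgO (M=40.304): mol = 0.63889; Mg = 0.63889, O = 0.63889.
FeO (M=71.844): mol = 0.07864; Fe = 0.07864, O = 0.07864.
Al2O3 (M=101.961): mol = 0.24039; Al = 0.48078, O = 0.72117.
SiO2 (M=60.083): mol = 0.71501; Si = 0.71501, O = 1.43002.
ΣO = 2.86872; factor = 12/ΣO = 4.18305.
Al apfu = 0.48078 × 4.18305 = 2.011.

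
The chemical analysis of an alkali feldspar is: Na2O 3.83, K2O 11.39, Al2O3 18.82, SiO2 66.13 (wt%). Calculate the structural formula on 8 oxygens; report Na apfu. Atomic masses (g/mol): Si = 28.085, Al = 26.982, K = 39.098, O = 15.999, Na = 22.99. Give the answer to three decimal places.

0.337 Na apfu

Na2O (M=61.979): mol = 0.06180; Na = 0.12360, O = 0.06180.
K2O (M=94.195): mol = 0.12092; K = 0.24184, O = 0.12092.
Al2O3 (M=101.961): mol = 0.18458; Al = 0.36916, O = 0.55374.
SiO2 (M=60.083): mol = 1.10064; Si = 1.10064, O = 2.20128.
ΣO = 2.93774; factor = 8/ΣO = 2.72318.
Na apfu = 0.12360 × 2.72318 = 0.337.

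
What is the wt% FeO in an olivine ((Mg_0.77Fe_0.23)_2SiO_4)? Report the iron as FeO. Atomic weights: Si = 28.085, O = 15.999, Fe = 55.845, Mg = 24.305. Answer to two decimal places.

21.29 wt%

M((Mg_0.77Fe_0.23)_2SiO_4) = 155.199 g/mol; M(FeO) = 71.844 g/mol.
Moles FeO per formula unit = 0.46 Fe ÷ 1 = 0.4600.
FeO fraction = (0.4600 × 71.844) / 155.199 = 33.048/155.199 = 0.2129.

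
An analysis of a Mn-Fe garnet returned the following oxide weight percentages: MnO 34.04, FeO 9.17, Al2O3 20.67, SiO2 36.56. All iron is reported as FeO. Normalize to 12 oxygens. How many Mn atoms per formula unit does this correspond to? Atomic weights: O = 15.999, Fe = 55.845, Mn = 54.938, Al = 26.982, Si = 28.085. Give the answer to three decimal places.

MnO: 34.04/70.937 = 0.47986 mol → 0.47986 mol Mn, 0.47986 mol O.
FeO: 9.17/71.844 = 0.12764 mol → 0.12764 mol Fe, 0.12764 mol O.
Al2O3: 20.67/101.961 = 0.20272 mol → 0.40544 mol Al, 0.60816 mol O.
SiO2: 36.56/60.083 = 0.60849 mol → 0.60849 mol Si, 1.21698 mol O.
Total oxygen = 2.43264 mol. Normalization factor = 12/2.43264 = 4.93291.
Mn per 12 O = 0.47986 × 4.93291 = 2.367.

2.367 Mn apfu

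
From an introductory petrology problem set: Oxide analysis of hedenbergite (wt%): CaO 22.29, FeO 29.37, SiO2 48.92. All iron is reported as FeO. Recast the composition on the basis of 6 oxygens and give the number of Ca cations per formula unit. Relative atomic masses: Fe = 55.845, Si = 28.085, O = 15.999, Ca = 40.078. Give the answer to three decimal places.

0.980 Ca apfu

CaO: 22.29/56.077 = 0.39749 mol → 0.39749 mol Ca, 0.39749 mol O.
FeO: 29.37/71.844 = 0.40880 mol → 0.40880 mol Fe, 0.40880 mol O.
SiO2: 48.92/60.083 = 0.81421 mol → 0.81421 mol Si, 1.62842 mol O.
Total oxygen = 2.43471 mol. Normalization factor = 6/2.43471 = 2.46436.
Ca per 6 O = 0.39749 × 2.46436 = 0.980.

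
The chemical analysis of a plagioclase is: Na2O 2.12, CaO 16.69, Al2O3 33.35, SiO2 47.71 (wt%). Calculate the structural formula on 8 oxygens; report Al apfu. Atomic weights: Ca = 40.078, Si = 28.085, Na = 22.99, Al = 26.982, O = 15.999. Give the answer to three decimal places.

1.804 Al apfu

Na2O: 2.12/61.979 = 0.03421 mol → 0.06842 mol Na, 0.03421 mol O.
CaO: 16.69/56.077 = 0.29763 mol → 0.29763 mol Ca, 0.29763 mol O.
Al2O3: 33.35/101.961 = 0.32709 mol → 0.65418 mol Al, 0.98127 mol O.
SiO2: 47.71/60.083 = 0.79407 mol → 0.79407 mol Si, 1.58814 mol O.
Total oxygen = 2.90125 mol. Normalization factor = 8/2.90125 = 2.75743.
Al per 8 O = 0.65418 × 2.75743 = 1.804.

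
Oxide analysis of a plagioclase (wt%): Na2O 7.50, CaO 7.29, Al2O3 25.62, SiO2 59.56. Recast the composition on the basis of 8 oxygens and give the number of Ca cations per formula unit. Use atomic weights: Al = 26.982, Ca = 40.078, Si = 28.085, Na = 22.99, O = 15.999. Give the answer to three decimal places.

0.348 Ca apfu

Na2O (M=61.979): mol = 0.12101; Na = 0.24202, O = 0.12101.
CaO (M=56.077): mol = 0.13000; Ca = 0.13000, O = 0.13000.
Al2O3 (M=101.961): mol = 0.25127; Al = 0.50254, O = 0.75381.
SiO2 (M=60.083): mol = 0.99130; Si = 0.99130, O = 1.98260.
ΣO = 2.98742; factor = 8/ΣO = 2.67790.
Ca apfu = 0.13000 × 2.67790 = 0.348.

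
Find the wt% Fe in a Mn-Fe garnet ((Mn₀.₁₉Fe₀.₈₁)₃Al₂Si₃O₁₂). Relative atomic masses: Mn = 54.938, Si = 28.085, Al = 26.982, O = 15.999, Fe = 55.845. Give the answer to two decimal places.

M((Mn₀.₁₉Fe₀.₈₁)₃Al₂Si₃O₁₂) = 497.225 g/mol.
Fe contributes 2.43 × 55.845 = 135.703 g per mole.
135.703/497.225 = 0.2729 → 27.29%.

27.29 weight percent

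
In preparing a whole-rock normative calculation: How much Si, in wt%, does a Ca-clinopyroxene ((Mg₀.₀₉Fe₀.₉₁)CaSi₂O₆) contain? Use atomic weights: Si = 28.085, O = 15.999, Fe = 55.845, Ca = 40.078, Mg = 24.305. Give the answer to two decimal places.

Formula mass = 0.09×24.305 + 0.91×55.845 + 1×40.078 + 2×28.085 + 6×15.999 = 245.248 g/mol, of which 56.170 g is Si.
So Si makes up 56.170/245.248 = 0.2290 of the mass, i.e. 22.90%.

22.90 wt%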